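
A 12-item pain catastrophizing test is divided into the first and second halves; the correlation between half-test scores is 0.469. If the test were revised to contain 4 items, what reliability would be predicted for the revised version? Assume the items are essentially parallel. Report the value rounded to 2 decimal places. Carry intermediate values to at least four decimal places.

Spearman-Brown correction (n = 2): r_full = 2·0.469/(1 + 0.469) = 0.6385
Length factor from 12 to 4 items: n = 4/12 = 0.3333
r_new = n·r_full / (1 + (n − 1)·r_full) = 0.2128 / 0.5743 ≈ 0.3705

0.37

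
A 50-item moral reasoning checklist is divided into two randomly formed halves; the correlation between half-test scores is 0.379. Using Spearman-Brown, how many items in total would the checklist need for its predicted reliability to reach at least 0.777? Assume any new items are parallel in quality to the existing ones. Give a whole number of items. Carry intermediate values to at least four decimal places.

Corrected full-test reliability: r_full = 2 × 0.379 / (1 + 0.379) ≈ 0.5497
n = r_tgt(1 − r_full) / [r_full(1 − r_tgt)] = 0.777 × 0.4503 / (0.5497 × 0.223) ≈ 2.8543
Items = 2.8543 × 50 ≈ 142.72 → 143

143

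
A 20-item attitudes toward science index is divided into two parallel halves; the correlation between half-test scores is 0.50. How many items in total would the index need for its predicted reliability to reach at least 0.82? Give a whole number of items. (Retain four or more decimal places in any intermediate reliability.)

46

r_full = 2(0.50)/(1 + 0.50) = 0.6667
n = r_tgt(1 − r_full) / [r_full(1 − r_tgt)] = 0.82 × 0.3333 / (0.6667 × 0.18) ≈ 2.2774
Required items = 2.2774 × 20 = 45.55, so 46 items.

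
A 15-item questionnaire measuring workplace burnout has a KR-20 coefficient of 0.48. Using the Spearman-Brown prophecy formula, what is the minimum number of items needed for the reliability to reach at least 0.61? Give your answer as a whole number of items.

26

n = 0.61(1 − 0.48) / [0.48(1 − 0.61)]
  = 0.3172 / 0.1872 = 1.6944
Items needed = n × 15 = 1.6944 × 15 ≈ 25.42 → round up to 26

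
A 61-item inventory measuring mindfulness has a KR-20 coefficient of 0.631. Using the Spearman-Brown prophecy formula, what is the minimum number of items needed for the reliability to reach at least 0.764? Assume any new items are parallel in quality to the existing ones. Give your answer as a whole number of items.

116

Spearman-Brown solved for the length factor n:
n = r*(1 − r) / [ r (1 − r*) ]
n = [0.764 × 0.369] / [0.631 × 0.236]
  = 0.281916 / 0.148916 = 1.8931
So the test needs 1.8931 × 61 ≈ 115.48 items; rounding up, 116.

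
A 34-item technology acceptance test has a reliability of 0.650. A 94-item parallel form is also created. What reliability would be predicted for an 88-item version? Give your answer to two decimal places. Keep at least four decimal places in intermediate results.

The 94-item form is not needed; work directly from the 34-item form with n = 88/34 = 2.5882.
r_{88} = n·r / (1 + (n − 1)·r) = 1.6823 / 2.0323 ≈ 0.8278

0.83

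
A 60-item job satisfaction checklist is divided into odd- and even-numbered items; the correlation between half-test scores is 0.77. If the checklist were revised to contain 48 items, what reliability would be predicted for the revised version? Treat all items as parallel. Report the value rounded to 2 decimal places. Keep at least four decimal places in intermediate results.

Full-test reliability from the split-half r: r_full = 2(0.77)/(1 + 0.77) = 0.8701
Length factor from 60 to 48 items: n = 48/60 = 0.8000
r_new = n·r_full / (1 + (n − 1)·r_full) = 0.6961 / 0.8260 ≈ 0.8427

0.84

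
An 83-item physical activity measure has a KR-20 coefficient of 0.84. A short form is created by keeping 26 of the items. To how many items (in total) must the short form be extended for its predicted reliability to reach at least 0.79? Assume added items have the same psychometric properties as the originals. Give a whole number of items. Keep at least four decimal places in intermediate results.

60

Short-form reliability: n = 26/83 = 0.3133; r_26 = n·r/(1+(n−1)r) ≈ 0.6219
Length factor from the short form to reach 0.79: n' = 0.79(1 − 0.6219) / [0.6219(1 − 0.79)] ≈ 2.2871
Items = 2.2871 × 26 ≈ 59.46 → 60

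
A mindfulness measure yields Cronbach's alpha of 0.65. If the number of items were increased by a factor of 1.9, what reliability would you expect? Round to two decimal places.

By Spearman-Brown, r_new = n r / (1 + (n − 1) r).
r_new = (1.9 × 0.65) / (1 + (1.9 − 1) × 0.65)
     = 1.2350 / 1.5850 = 0.7792

0.78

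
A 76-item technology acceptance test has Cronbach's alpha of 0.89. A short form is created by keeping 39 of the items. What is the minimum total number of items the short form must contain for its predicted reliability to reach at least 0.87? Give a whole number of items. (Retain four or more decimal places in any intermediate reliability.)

Short-form reliability: n = 39/76 = 0.5132; r_39 = n·r/(1+(n−1)r) ≈ 0.8059
Length factor from the short form to reach 0.87: n' = 0.87(1 − 0.8059) / [0.8059(1 − 0.87)] ≈ 1.6118
Items = 1.6118 × 39 ≈ 62.86 → 63

63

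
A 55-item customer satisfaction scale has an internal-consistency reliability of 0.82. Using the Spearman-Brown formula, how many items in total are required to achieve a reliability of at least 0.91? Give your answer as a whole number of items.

Spearman-Brown solved for the length factor n:
n = r_target (1 − r_old) / [ r_old (1 − r_target) ]
n = 0.91 × (1 − 0.82) / [ 0.82 × (1 − 0.91) ]
n = 0.1638 / 0.0738 ≈ 2.2195
Items needed = n × 55 = 2.2195 × 55 ≈ 122.07 → round up to 123

123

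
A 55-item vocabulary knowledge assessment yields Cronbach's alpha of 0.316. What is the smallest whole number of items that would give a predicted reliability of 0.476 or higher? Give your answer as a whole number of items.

109

Invert Spearman-Brown to solve for n:
n = r_target (1 − r_old) / [ r_old (1 − r_target) ]
n = [0.476 × 0.684] / [0.316 × 0.524]
n = 0.325584 / 0.165584 ≈ 1.9663
Items needed = n × 55 = 1.9663 × 55 ≈ 108.15 → round up to 109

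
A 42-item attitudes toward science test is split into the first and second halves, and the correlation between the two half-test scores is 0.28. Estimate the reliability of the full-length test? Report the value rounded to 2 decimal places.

The full test is twice the length of either half (n = 2).
r_full = 2(0.28) / (1 + 0.28)
       = 0.5600 / 1.2800 = 0.4375

0.44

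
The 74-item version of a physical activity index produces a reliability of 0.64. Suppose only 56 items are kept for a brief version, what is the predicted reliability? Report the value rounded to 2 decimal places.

0.57

n = 56/74 = 0.7568
Spearman-Brown: r_new = n·r / (1 + (n − 1)·r)
r_new = 0.7568·0.64 / [1 + (0.7568 − 1)·0.64]
r_new = 0.4844 / 0.8444 ≈ 0.5737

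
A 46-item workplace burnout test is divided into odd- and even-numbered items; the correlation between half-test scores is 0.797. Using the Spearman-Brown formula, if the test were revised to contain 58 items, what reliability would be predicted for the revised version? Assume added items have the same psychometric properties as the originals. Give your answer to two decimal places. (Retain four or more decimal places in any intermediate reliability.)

0.91

Full-test reliability from the split-half r: r_full = 2(0.797)/(1 + 0.797) = 0.8870
Length factor from 46 to 58 items: n = 58/46 = 1.2609
r_new = n·r_full / (1 + (n − 1)·r_full) = 1.1184 / 1.2314 ≈ 0.9082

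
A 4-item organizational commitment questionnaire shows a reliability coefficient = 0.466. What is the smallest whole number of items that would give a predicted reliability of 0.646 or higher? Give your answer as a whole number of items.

9

Rearranging the Spearman-Brown formula for n,
n = r_target (1 − r_old) / [ r_old (1 − r_target) ]
n = [0.646 × 0.534] / [0.466 × 0.354]
  = 0.344964 / 0.164964 = 2.0911
Items needed = n × 4 = 2.0911 × 4 ≈ 8.36 → round up to 9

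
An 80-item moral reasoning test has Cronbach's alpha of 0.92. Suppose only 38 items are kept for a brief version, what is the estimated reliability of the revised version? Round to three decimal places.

Length ratio n = 38/80 = 0.475
Apply the Spearman-Brown prophecy formula, r' = nr / [1 + (n − 1)r]:
r_new = (0.475 × 0.92) / (1 + (0.475 − 1) × 0.92)
r_new = 0.4370 / 0.5170 ≈ 0.8453

0.845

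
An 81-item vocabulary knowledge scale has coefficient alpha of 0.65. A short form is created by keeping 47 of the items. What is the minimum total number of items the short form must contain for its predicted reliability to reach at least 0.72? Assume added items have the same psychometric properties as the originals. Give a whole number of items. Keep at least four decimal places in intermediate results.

First, r for the 47-item form: n = 47/81 = 0.5802, so r_47 = 0.5802·0.65/(1 + (0.5802 − 1)·0.65) = 0.5187
Length factor from the short form to reach 0.72: n' = 0.72(1 − 0.5187) / [0.5187(1 − 0.72)] ≈ 2.3860
Items = 2.3860 × 47 ≈ 112.14 → 113

113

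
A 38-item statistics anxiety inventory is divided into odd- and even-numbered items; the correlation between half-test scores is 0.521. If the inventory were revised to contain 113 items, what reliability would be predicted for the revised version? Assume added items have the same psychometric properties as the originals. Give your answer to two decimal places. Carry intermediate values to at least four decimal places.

0.87

Spearman-Brown correction (n = 2): r_full = 2·0.521/(1 + 0.521) = 0.6851
Length factor from 38 to 113 items: n = 113/38 = 2.9737
r_new = n·r_full / (1 + (n − 1)·r_full) = 2.0373 / 2.3522 ≈ 0.8661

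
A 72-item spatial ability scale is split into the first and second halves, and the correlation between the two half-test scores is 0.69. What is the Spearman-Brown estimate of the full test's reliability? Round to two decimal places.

0.82

Apply the Spearman-Brown correction with n = 2:
r_full = 2(0.69) / (1 + 0.69)
       = 1.3800 / 1.6900 = 0.8166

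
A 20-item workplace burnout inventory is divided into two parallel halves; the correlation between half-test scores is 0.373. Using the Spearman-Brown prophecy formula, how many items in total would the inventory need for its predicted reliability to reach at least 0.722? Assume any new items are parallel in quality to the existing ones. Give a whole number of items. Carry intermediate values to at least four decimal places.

r_full = 2(0.373)/(1 + 0.373) = 0.5433
n = r_tgt(1 − r_full) / [r_full(1 − r_tgt)] = 0.722 × 0.4567 / (0.5433 × 0.278) ≈ 2.1832
Items = 2.1832 × 20 ≈ 43.66 → 44

44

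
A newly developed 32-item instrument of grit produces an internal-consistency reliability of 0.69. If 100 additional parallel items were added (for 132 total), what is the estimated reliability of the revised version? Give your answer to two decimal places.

n = 132/32 = 4.125
Spearman-Brown: r_new = n·r / (1 + (n − 1)·r)
r_new = (4.125 × 0.69) / (1 + (4.125 − 1) × 0.69)
r_new = 2.8462 / 3.1562 ≈ 0.9018

0.90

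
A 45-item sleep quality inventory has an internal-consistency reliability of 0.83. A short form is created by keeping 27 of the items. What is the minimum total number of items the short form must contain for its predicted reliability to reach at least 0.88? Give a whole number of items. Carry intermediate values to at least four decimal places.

Short-form reliability: n = 27/45 = 0.6000; r_27 = n·r/(1+(n−1)r) ≈ 0.7455
Length factor from the short form to reach 0.88: n' = 0.88(1 − 0.7455) / [0.7455(1 − 0.88)] ≈ 2.5035
Items = 2.5035 × 27 ≈ 67.59 → 68

68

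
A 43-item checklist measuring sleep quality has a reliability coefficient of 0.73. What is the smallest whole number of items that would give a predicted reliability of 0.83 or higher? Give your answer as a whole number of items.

78

Rearranging the Spearman-Brown formula for n,
n = r*(1 − r) / [ r (1 − r*) ]
n = 0.83 × (1 − 0.73) / [ 0.73 × (1 − 0.83) ]
  = 0.2241 / 0.1241 = 1.8058
So the test needs 1.8058 × 43 ≈ 77.65 items; rounding up, 78.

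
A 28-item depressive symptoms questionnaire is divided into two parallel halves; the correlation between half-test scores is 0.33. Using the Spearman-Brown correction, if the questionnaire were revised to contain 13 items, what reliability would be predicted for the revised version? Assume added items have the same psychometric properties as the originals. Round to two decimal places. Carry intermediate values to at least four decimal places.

Full-test reliability from the split-half r: r_full = 2(0.33)/(1 + 0.33) = 0.4962
Then adjust to 13 items: n = 13/28 = 0.4643
r_new = n·r_full / (1 + (n − 1)·r_full) = 0.2304 / 0.7342 ≈ 0.3138

0.31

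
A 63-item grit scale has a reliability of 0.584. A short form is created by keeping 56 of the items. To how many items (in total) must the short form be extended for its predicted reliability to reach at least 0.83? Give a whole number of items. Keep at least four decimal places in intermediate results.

220

First, r for the 56-item form: n = 56/63 = 0.8889, so r_56 = 0.8889·0.584/(1 + (0.8889 − 1)·0.584) = 0.5551
Then solve for n' with r_old = 0.5551, r_target = 0.83: n' = 0.83(1 − 0.5551)/[0.5551(1 − 0.83)] = 3.9131
Items = 3.9131 × 56 ≈ 219.13 → 220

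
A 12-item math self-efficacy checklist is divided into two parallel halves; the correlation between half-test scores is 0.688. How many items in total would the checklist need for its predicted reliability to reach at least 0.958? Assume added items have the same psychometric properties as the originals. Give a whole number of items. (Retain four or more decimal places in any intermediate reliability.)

r_full = 2(0.688)/(1 + 0.688) = 0.8152
n = r_tgt(1 − r_full) / [r_full(1 − r_tgt)] = 0.958 × 0.1848 / (0.8152 × 0.042) ≈ 5.1708
Required items = 5.1708 × 12 = 62.05, so 63 items.

63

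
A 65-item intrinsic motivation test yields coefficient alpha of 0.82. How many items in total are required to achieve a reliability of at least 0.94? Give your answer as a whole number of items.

224

n = 0.94(1 − 0.82) / [0.82(1 − 0.94)]
  = 0.1692 / 0.0492 = 3.4390
So the test needs 3.4390 × 65 ≈ 223.53 items; rounding up, 224.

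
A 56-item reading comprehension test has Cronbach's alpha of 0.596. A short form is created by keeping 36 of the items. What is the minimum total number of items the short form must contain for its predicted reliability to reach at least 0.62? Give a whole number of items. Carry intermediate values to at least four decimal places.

First, r for the 36-item form: n = 36/56 = 0.6429, so r_36 = 0.6429·0.596/(1 + (0.6429 − 1)·0.596) = 0.4868
Length factor from the short form to reach 0.62: n' = 0.62(1 − 0.4868) / [0.4868(1 − 0.62)] ≈ 1.7201
Total items = 1.7201 × 36 = 61.92, rounded up to 62.

62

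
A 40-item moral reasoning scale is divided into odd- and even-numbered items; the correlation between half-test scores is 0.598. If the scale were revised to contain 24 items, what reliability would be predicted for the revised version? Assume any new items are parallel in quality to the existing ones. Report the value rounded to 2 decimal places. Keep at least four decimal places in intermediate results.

First correct the split-half correlation to full-test reliability: r_full = 2 × 0.598 / (1 + 0.598) ≈ 0.7484
Then adjust to 24 items: n = 24/40 = 0.6000
r_new = n·r_full / (1 + (n − 1)·r_full) = 0.4490 / 0.7006 ≈ 0.6409

0.64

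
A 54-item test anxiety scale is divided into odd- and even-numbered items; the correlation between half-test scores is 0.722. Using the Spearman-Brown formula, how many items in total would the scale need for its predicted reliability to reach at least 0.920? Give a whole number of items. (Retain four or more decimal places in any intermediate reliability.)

Corrected full-test reliability: r_full = 2 × 0.722 / (1 + 0.722) ≈ 0.8386
n = r_tgt(1 − r_full) / [r_full(1 − r_tgt)] = 0.920 × 0.1614 / (0.8386 × 0.080) ≈ 2.2133
Required items = 2.2133 × 54 = 119.52, so 120 items.

120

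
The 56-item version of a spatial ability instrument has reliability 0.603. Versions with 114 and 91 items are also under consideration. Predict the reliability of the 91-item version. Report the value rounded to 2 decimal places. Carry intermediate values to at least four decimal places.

0.71

Only the ratio of lengths matters: n = 91/56 = 1.6250
r_{91} = n·r / (1 + (n − 1)·r) = 0.9799 / 1.3769 ≈ 0.7117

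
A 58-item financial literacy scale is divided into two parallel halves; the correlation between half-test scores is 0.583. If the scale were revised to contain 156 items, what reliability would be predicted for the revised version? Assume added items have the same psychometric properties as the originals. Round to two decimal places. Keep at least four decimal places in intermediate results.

Spearman-Brown correction (n = 2): r_full = 2·0.583/(1 + 0.583) = 0.7366
Then adjust to 156 items: n = 156/58 = 2.6897
r_new = n·r_full / (1 + (n − 1)·r_full) = 1.9812 / 2.2446 ≈ 0.8827

0.88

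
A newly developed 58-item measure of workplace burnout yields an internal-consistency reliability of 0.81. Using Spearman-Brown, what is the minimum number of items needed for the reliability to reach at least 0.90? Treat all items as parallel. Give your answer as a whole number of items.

123

n = 0.90 × (1 − 0.81) / [ 0.81 × (1 − 0.90) ]
n = 0.1710 / 0.0810 ≈ 2.1111
So the test needs 2.1111 × 58 ≈ 122.44 items; rounding up, 123.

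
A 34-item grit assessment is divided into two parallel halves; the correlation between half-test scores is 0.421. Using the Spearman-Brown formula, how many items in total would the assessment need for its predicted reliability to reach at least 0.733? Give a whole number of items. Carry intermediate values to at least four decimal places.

r_full = 2(0.421)/(1 + 0.421) = 0.5925
n = r_tgt(1 − r_full) / [r_full(1 − r_tgt)] = 0.733 × 0.4075 / (0.5925 × 0.267) ≈ 1.8881
Required items = 1.8881 × 34 = 64.20, so 65 items.

65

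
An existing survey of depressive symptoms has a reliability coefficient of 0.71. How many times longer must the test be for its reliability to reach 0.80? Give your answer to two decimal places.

Rearranging the Spearman-Brown formula for n,
n = r_target (1 − r_old) / [ r_old (1 − r_target) ]
n = [0.80 × 0.29] / [0.71 × 0.20]
n = 0.2320 / 0.1420 ≈ 1.6338

1.63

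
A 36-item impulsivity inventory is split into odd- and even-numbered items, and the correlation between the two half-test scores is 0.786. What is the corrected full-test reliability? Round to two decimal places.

0.88

Each half is half the length of the full test, so the full test is n = 2 times a half.
r_full = 2(0.786) / (1 + 0.786)
r_full = 1.5720 / 1.7860 ≈ 0.8802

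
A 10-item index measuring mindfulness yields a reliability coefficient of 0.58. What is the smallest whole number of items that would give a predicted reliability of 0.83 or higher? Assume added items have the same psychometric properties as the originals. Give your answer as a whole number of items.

n = [0.83 × 0.42] / [0.58 × 0.17]
  = 0.3486 / 0.0986 = 3.5355
So the test needs 3.5355 × 10 ≈ 35.35 items; rounding up, 36.

36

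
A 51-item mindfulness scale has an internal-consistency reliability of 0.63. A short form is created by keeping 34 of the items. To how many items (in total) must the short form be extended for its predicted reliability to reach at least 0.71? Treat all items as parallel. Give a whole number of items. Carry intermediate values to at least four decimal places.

74

First, r for the 34-item form: n = 34/51 = 0.6667, so r_34 = 0.6667·0.63/(1 + (0.6667 − 1)·0.63) = 0.5317
Length factor from the short form to reach 0.71: n' = 0.71(1 − 0.5317) / [0.5317(1 − 0.71)] ≈ 2.1563
Total items = 2.1563 × 34 = 73.31, rounded up to 74.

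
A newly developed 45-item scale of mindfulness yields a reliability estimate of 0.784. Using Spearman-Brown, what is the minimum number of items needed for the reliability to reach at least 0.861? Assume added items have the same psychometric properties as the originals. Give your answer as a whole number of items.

77

n = 0.861(1 − 0.784) / [0.784(1 − 0.861)]
n = 0.185976 / 0.108976 ≈ 1.7066
So the test needs 1.7066 × 45 ≈ 76.80 items; rounding up, 77.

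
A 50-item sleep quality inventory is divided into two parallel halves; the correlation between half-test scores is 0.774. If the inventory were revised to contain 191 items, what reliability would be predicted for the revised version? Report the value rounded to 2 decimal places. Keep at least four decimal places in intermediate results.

Spearman-Brown correction (n = 2): r_full = 2·0.774/(1 + 0.774) = 0.8726
Then adjust to 191 items: n = 191/50 = 3.8200
r_new = n·r_full / (1 + (n − 1)·r_full) = 3.3333 / 3.4607 ≈ 0.9632

0.96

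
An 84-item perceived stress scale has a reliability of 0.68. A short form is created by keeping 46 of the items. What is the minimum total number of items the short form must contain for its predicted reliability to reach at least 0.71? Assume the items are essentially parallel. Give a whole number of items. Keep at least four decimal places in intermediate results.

Short-form reliability: n = 46/84 = 0.5476; r_46 = n·r/(1+(n−1)r) ≈ 0.5378
Then solve for n' with r_old = 0.5378, r_target = 0.71: n' = 0.71(1 − 0.5378)/[0.5378(1 − 0.71)] = 2.1041
Items = 2.1041 × 46 ≈ 96.79 → 97

97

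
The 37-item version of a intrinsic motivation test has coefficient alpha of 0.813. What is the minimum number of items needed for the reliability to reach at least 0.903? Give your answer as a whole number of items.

Rearranging the Spearman-Brown formula for n,
n = r_target (1 − r_old) / [ r_old (1 − r_target) ]
n = 0.903 × (1 − 0.813) / [ 0.813 × (1 − 0.903) ]
  = 0.168861 / 0.078861 = 2.1412
2.1412 × 37 = 79.22 → 80 items

80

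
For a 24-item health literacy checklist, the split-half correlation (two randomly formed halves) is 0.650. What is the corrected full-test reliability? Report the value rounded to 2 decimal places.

0.79

Apply the Spearman-Brown correction with n = 2:
r_full = 2(0.650) / (1 + 0.650)
r_full = 1.3000 / 1.6500 ≈ 0.7879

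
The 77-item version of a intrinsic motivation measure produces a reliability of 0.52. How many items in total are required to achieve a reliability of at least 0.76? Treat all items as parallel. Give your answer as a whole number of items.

Rearranging the Spearman-Brown formula for n,
n = r*(1 − r) / [ r (1 − r*) ]
n = [0.76 × 0.48] / [0.52 × 0.24]
  = 0.3648 / 0.1248 = 2.9231
2.9231 × 77 = 225.08 → 226 items

226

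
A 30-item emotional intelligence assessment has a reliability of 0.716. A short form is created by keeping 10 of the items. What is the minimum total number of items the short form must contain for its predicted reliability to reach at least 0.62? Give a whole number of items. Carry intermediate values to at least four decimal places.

20

Short-form reliability: n = 10/30 = 0.3333; r_10 = n·r/(1+(n−1)r) ≈ 0.4566
Length factor from the short form to reach 0.62: n' = 0.62(1 − 0.4566) / [0.4566(1 − 0.62)] ≈ 1.9417
Items = 1.9417 × 10 ≈ 19.42 → 20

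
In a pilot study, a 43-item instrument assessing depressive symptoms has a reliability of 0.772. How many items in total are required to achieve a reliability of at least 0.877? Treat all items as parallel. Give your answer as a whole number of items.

n = [0.877 × 0.228] / [0.772 × 0.123]
  = 0.199956 / 0.094956 = 2.1058
So the test needs 2.1058 × 43 ≈ 90.55 items; rounding up, 91.

91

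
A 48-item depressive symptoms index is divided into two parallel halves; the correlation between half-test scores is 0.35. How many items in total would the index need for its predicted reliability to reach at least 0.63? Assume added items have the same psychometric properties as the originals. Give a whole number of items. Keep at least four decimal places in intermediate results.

Corrected full-test reliability: r_full = 2 × 0.35 / (1 + 0.35) ≈ 0.5185
n = r_tgt(1 − r_full) / [r_full(1 − r_tgt)] = 0.63 × 0.4815 / (0.5185 × 0.37) ≈ 1.5812
Required items = 1.5812 × 48 = 75.90, so 76 items.

76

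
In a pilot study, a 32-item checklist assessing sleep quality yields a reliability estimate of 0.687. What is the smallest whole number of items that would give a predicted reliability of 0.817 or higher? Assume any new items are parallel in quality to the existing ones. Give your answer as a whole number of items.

66

Rearranging the Spearman-Brown formula for n,
n = r_target (1 − r_old) / [ r_old (1 − r_target) ]
n = 0.817(1 − 0.687) / [0.687(1 − 0.817)]
n = 0.255721 / 0.125721 ≈ 2.0340
Items needed = n × 32 = 2.0340 × 32 ≈ 65.09 → round up to 66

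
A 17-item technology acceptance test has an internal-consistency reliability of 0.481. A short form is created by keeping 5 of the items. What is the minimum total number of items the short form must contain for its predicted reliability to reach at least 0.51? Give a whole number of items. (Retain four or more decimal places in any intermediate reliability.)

First, r for the 5-item form: n = 5/17 = 0.2941, so r_5 = 0.2941·0.481/(1 + (0.2941 − 1)·0.481) = 0.2142
Then solve for n' with r_old = 0.2142, r_target = 0.51: n' = 0.51(1 − 0.2142)/[0.2142(1 − 0.51)] = 3.8183
Total items = 3.8183 × 5 = 19.09, rounded up to 20.

20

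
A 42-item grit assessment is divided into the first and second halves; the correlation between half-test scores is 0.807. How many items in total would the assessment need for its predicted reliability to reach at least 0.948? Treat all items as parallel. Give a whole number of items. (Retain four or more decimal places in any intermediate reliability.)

Corrected full-test reliability: r_full = 2 × 0.807 / (1 + 0.807) ≈ 0.8932
n = r_tgt(1 − r_full) / [r_full(1 − r_tgt)] = 0.948 × 0.1068 / (0.8932 × 0.052) ≈ 2.1799
Items = 2.1799 × 42 ≈ 91.56 → 92

92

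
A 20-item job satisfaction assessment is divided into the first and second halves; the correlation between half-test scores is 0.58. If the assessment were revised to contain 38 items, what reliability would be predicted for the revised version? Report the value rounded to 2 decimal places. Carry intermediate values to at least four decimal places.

Full-test reliability from the split-half r: r_full = 2(0.58)/(1 + 0.58) = 0.7342
Then adjust to 38 items: n = 38/20 = 1.9000
r_new = n·r_full / (1 + (n − 1)·r_full) = 1.3950 / 1.6608 ≈ 0.8400

0.84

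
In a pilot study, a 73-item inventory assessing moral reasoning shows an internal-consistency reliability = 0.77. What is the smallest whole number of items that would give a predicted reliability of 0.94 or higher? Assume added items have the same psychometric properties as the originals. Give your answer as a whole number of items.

342

Invert Spearman-Brown to solve for n:
n = r_target (1 − r_old) / [ r_old (1 − r_target) ]
n = 0.94(1 − 0.77) / [0.77(1 − 0.94)]
n = 0.2162 / 0.0462 ≈ 4.6797
4.6797 × 73 = 341.62 → 342 items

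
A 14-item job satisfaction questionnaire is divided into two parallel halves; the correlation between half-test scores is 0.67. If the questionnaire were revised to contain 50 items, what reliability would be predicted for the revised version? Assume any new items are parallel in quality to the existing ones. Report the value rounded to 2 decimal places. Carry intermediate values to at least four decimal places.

First correct the split-half correlation to full-test reliability: r_full = 2 × 0.67 / (1 + 0.67) ≈ 0.8024
Length factor from 14 to 50 items: n = 50/14 = 3.5714
r_new = n·r_full / (1 + (n − 1)·r_full) = 2.8657 / 3.0633 ≈ 0.9355

0.94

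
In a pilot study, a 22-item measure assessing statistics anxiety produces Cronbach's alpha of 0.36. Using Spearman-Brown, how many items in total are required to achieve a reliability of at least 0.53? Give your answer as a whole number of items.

45

Rearranging the Spearman-Brown formula for n,
n = r_target (1 − r_old) / [ r_old (1 − r_target) ]
n = 0.53(1 − 0.36) / [0.36(1 − 0.53)]
  = 0.3392 / 0.1692 = 2.0047
2.0047 × 22 = 44.10 → 45 items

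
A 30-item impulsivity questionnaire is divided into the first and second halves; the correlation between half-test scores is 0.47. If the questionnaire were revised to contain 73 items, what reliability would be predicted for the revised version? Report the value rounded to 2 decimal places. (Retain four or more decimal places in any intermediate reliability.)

0.81

First correct the split-half correlation to full-test reliability: r_full = 2 × 0.47 / (1 + 0.47) ≈ 0.6395
Then adjust to 73 items: n = 73/30 = 2.4333
r_new = n·r_full / (1 + (n − 1)·r_full) = 1.5561 / 1.9166 ≈ 0.8119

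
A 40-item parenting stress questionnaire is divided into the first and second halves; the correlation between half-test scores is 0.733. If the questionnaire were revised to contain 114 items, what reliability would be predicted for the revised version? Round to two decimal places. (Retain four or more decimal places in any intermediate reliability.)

Spearman-Brown correction (n = 2): r_full = 2·0.733/(1 + 0.733) = 0.8459
Length factor from 40 to 114 items: n = 114/40 = 2.8500
r_new = n·r_full / (1 + (n − 1)·r_full) = 2.4108 / 2.5649 ≈ 0.9399

0.94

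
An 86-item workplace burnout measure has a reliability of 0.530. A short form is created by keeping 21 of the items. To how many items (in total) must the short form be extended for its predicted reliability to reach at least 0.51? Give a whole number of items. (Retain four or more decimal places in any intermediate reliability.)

80

Short-form reliability: n = 21/86 = 0.2442; r_21 = n·r/(1+(n−1)r) ≈ 0.2159
Then solve for n' with r_old = 0.2159, r_target = 0.51: n' = 0.51(1 − 0.2159)/[0.2159(1 − 0.51)] = 3.7800
Total items = 3.7800 × 21 = 79.38, rounded up to 80.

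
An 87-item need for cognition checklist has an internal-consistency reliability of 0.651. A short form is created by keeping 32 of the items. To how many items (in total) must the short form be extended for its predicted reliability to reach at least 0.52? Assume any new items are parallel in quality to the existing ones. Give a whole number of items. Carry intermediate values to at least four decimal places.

51

Short-form reliability: n = 32/87 = 0.3678; r_32 = n·r/(1+(n−1)r) ≈ 0.4069
Then solve for n' with r_old = 0.4069, r_target = 0.52: n' = 0.52(1 − 0.4069)/[0.4069(1 − 0.52)] = 1.5791
Total items = 1.5791 × 32 = 50.53, rounded up to 51.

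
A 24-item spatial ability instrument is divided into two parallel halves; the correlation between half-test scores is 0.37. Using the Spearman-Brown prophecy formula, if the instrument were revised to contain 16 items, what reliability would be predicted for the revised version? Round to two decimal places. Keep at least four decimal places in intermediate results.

0.44

Full-test reliability from the split-half r: r_full = 2(0.37)/(1 + 0.37) = 0.5401
Length factor from 24 to 16 items: n = 16/24 = 0.6667
r_new = n·r_full / (1 + (n − 1)·r_full) = 0.3601 / 0.8200 ≈ 0.4391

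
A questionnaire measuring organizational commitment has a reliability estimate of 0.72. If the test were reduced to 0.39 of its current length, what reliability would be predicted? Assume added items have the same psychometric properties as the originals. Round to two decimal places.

0.50

By Spearman-Brown, r_new = n r / (1 + (n − 1) r).
r_new = 0.39·0.72 / [1 + (0.39 − 1)·0.72]
     = 0.2808 / 0.5608 = 0.5007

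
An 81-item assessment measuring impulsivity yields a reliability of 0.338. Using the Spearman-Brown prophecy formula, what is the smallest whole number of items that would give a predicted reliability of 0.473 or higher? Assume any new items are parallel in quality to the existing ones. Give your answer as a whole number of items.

143

n = 0.473(1 − 0.338) / [0.338(1 − 0.473)]
  = 0.313126 / 0.178126 = 1.7579
1.7579 × 81 = 142.39 → 143 items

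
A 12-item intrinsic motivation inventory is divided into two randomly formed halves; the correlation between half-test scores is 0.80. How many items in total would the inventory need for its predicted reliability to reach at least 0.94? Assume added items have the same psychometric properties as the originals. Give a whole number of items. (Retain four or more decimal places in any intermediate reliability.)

24

r_full = 2(0.80)/(1 + 0.80) = 0.8889
Solve Spearman-Brown for n: n = 0.94(1 − 0.8889) / [0.8889(1 − 0.94)] = 1.9581
Required items = 1.9581 × 12 = 23.50, so 24 items.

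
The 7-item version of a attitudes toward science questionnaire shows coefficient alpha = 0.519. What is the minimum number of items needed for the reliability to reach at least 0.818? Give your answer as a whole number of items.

Spearman-Brown solved for the length factor n:
n = r_target (1 − r_old) / [ r_old (1 − r_target) ]
n = 0.818(1 − 0.519) / [0.519(1 − 0.818)]
  = 0.393458 / 0.094458 = 4.1654
Items needed = n × 7 = 4.1654 × 7 ≈ 29.16 → round up to 30

30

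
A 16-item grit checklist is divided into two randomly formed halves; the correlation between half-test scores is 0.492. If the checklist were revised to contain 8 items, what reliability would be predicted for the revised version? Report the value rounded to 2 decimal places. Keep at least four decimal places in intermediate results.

0.49

Spearman-Brown correction (n = 2): r_full = 2·0.492/(1 + 0.492) = 0.6595
Then adjust to 8 items: n = 8/16 = 0.5000
r_new = n·r_full / (1 + (n − 1)·r_full) = 0.3297 / 0.6703 ≈ 0.4919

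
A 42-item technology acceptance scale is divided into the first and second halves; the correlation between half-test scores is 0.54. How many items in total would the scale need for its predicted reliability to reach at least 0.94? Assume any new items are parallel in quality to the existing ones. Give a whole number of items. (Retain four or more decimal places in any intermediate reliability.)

r_full = 2(0.54)/(1 + 0.54) = 0.7013
Solve Spearman-Brown for n: n = 0.94(1 − 0.7013) / [0.7013(1 − 0.94)] = 6.6728
Required items = 6.6728 × 42 = 280.26, so 281 items.

281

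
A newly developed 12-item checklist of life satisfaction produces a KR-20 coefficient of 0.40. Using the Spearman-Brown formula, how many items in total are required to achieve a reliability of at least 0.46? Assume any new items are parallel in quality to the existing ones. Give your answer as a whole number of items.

Spearman-Brown solved for the length factor n:
n = r*(1 − r) / [ r (1 − r*) ]
n = 0.46(1 − 0.40) / [0.40(1 − 0.46)]
n = 0.2760 / 0.2160 ≈ 1.2778
1.2778 × 12 = 15.33 → 16 items

16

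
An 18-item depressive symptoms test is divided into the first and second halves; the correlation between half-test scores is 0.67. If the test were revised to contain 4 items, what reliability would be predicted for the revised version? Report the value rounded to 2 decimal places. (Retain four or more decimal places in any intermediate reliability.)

0.47

Spearman-Brown correction (n = 2): r_full = 2·0.67/(1 + 0.67) = 0.8024
Length factor from 18 to 4 items: n = 4/18 = 0.2222
r_new = n·r_full / (1 + (n − 1)·r_full) = 0.1783 / 0.3759 ≈ 0.4743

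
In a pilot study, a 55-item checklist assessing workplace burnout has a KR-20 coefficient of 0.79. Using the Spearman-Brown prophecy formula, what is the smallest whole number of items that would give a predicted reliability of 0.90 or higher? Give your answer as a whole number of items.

n = [0.90 × 0.21] / [0.79 × 0.10]
n = 0.1890 / 0.0790 ≈ 2.3924
Items needed = n × 55 = 2.3924 × 55 ≈ 131.58 → round up to 132

132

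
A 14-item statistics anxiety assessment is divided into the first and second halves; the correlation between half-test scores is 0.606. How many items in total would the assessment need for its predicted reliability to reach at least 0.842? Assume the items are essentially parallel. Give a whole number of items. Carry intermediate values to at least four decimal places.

25

Corrected full-test reliability: r_full = 2 × 0.606 / (1 + 0.606) ≈ 0.7547
Solve Spearman-Brown for n: n = 0.842(1 − 0.7547) / [0.7547(1 − 0.842)] = 1.7321
Required items = 1.7321 × 14 = 24.25, so 25 items.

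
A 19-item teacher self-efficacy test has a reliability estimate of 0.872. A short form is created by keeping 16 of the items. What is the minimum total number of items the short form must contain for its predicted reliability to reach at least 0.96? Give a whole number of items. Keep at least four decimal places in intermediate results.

67

First, r for the 16-item form: n = 16/19 = 0.8421, so r_16 = 0.8421·0.872/(1 + (0.8421 − 1)·0.872) = 0.8516
Then solve for n' with r_old = 0.8516, r_target = 0.96: n' = 0.96(1 − 0.8516)/[0.8516(1 − 0.96)] = 4.1822
Total items = 4.1822 × 16 = 66.92, rounded up to 67.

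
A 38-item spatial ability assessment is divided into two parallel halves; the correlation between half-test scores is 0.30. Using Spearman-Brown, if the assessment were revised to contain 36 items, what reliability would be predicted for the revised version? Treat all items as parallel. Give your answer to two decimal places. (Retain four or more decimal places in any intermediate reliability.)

0.45

Full-test reliability from the split-half r: r_full = 2(0.30)/(1 + 0.30) = 0.4615
Then adjust to 36 items: n = 36/38 = 0.9474
r_new = n·r_full / (1 + (n − 1)·r_full) = 0.4372 / 0.9757 ≈ 0.4481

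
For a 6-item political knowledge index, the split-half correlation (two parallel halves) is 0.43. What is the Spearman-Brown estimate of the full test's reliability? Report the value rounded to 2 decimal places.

0.60

r_full = 2(0.43) / (1 + 0.43)
r_full = 0.8600 / 1.4300 ≈ 0.6014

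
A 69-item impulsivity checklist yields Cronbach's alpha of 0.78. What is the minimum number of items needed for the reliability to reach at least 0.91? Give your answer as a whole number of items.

197

Spearman-Brown solved for the length factor n:
n = r*(1 − r) / [ r (1 − r*) ]
n = 0.91 × (1 − 0.78) / [ 0.78 × (1 − 0.91) ]
  = 0.2002 / 0.0702 = 2.8519
Items needed = n × 69 = 2.8519 × 69 ≈ 196.78 → round up to 197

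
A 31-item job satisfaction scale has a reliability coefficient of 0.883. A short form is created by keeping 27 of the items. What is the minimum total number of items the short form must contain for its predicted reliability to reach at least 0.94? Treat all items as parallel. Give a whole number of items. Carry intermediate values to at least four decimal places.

Short-form reliability: n = 27/31 = 0.8710; r_27 = n·r/(1+(n−1)r) ≈ 0.8680
Length factor from the short form to reach 0.94: n' = 0.94(1 − 0.8680) / [0.8680(1 − 0.94)] ≈ 2.3825
Total items = 2.3825 × 27 = 64.33, rounded up to 65.

65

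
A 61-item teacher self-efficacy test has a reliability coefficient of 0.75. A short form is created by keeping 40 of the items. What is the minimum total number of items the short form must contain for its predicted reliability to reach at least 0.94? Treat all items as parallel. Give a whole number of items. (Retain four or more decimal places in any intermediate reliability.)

319

Short-form reliability: n = 40/61 = 0.6557; r_40 = n·r/(1+(n−1)r) ≈ 0.6630
Then solve for n' with r_old = 0.6630, r_target = 0.94: n' = 0.94(1 − 0.6630)/[0.6630(1 − 0.94)] = 7.9633
Total items = 7.9633 × 40 = 318.53, rounded up to 319.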